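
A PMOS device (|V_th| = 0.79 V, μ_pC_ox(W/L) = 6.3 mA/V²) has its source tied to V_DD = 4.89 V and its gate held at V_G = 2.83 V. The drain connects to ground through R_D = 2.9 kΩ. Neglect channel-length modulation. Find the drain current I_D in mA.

V_SG = V_DD − V_G = 4.89 − 2.83 = 2.06 V, so V_ov = 2.06 − 0.79 = 1.27 V.
Assume saturation: I_D = ½ k_p V_ov² = 0.5 × 6.3 × 1.27² = 5.08 mA, giving V_SD = V_DD − I_D R_D = 4.89 − 5.08 × 2.9 = -9.84 V.
But -9.84 V < V_ov = 1.27 V, so the device is actually in triode.
In triode I_D = k_p[V_ov V_SD − ½ V_SD²] and I_D = (V_DD − V_SD)/R_D. Equating: 9.13 V_SD² − 24.2 V_SD + 4.89 = 0, giving V_SD = 0.22 V (the root below V_ov).
I_D = (4.89 − 0.22) / 2.9 = 1.61 mA.

I_D = 1.61 mA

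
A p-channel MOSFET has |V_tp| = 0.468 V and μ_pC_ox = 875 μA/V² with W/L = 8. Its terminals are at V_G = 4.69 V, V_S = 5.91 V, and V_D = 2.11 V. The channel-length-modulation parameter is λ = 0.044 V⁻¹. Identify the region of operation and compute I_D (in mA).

Saturation; I_D = 2.31 mA

V_SG = V_S − V_G = 5.91 − 4.69 = 1.22 V; V_SD = V_S − V_D = 5.91 − 2.11 = 3.8 V.
k_p = μ_pC_ox · (W/L) = 7 mA/V².
V_ov = V_SG − |V_tp| = 1.22 − 0.468 = 0.752 V.
Since V_SD = 3.8 V ≥ V_ov = 0.752 V, the device is in saturation.
I_D = ½ k_p V_ov² (1 + λ V_SD) = 0.5 × 7 × 0.752² × (1 + 0.044 × 3.8) = 2.31 mA.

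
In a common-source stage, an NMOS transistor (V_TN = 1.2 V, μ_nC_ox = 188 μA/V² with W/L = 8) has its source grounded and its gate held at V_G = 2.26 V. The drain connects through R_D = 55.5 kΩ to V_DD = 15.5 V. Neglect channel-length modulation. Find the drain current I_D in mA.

V_GS = V_G = 2.26 V, so V_ov = 2.26 − 1.2 = 1.06 V.
k_n = μ_nC_ox · (W/L) = 1.504 mA/V².
Assume saturation: I_D = ½ k_n V_ov² = 0.5 × 1.504 × 1.06² = 0.845 mA, giving V_DS = V_DD − I_D R_D = 15.5 − 0.845 × 55.5 = -31.4 V.
But -31.4 V < V_ov = 1.06 V, so the device is actually in triode.
In triode I_D = k_n[V_ov V_DS − ½ V_DS²] and I_D = (V_DD − V_DS)/R_D. Equating: 41.7 V_DS² − 89.48 V_DS + 15.5 = 0, giving V_DS = 0.19 V (the root below V_ov).
I_D = (15.5 − 0.19) / 55.5 = 0.276 mA.

I_D = 0.276 mA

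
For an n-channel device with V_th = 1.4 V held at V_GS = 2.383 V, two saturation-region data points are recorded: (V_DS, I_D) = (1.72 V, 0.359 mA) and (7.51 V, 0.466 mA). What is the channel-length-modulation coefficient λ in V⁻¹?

With V_GS fixed, I_D ∝ (1 + λ V_DS) in saturation, so I_D2/I_D1 = (1 + λ V_DS2)/(1 + λ V_DS1).
0.466/0.359 = 1.298 = (1 + 7.51 λ)/(1 + 1.72 λ).
Solving: λ (I_D1 V_DS2 − I_D2 V_DS1) = I_D2 − I_D1, so λ = (0.466 − 0.359) / (0.359 × 7.51 − 0.466 × 1.72) = 0.107 / 1.89 = 0.0565 V⁻¹.

λ = 0.0565 V⁻¹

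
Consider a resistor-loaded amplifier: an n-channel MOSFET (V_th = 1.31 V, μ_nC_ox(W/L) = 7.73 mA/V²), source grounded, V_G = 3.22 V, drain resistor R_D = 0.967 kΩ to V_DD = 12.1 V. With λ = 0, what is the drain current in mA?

V_GS = V_G = 3.22 V, so V_ov = 3.22 − 1.31 = 1.91 V.
Assume saturation: I_D = ½ k_n V_ov² = 0.5 × 7.73 × 1.91² = 14.1 mA, giving V_DS = V_DD − I_D R_D = 12.1 − 14.1 × 0.967 = -1.53 V.
But -1.53 V < V_ov = 1.91 V, so the device is actually in triode.
In triode I_D = k_n[V_ov V_DS − ½ V_DS²] and I_D = (V_DD − V_DS)/R_D. Equating: 3.74 V_DS² − 15.28 V_DS + 12.1 = 0, giving V_DS = 1.07 V (the root below V_ov).
I_D = (12.1 − 1.07) / 0.967 = 11.4 mA.

I_D = 11.4 mA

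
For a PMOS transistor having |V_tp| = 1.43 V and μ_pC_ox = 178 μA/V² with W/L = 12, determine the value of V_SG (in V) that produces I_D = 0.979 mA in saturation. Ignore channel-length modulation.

V_SG = 2.39 V

k_p = μ_pC_ox · (W/L) = 2.136 mA/V².
In saturation I_D = ½ k_p (V_SG − |V_tp|)², so V_SG − |V_tp| = √(2 I_D / k_p) = √(2 × 0.979 / 2.136) = 0.957 V.
V_SG = 1.43 + 0.957 = 2.39 V.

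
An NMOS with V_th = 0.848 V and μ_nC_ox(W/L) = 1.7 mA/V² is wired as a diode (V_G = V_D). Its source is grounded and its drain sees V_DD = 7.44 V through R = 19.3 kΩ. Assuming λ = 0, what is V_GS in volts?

V_GS = 1.45 V

With gate tied to drain, V_GS = V_DS ≥ V_GS − V_th, so the device is in saturation.
KCL at the drain: ½ k_n (V_GS − V_th)² = (V_DD − V_GS)/R.
Let x = V_GS − 0.848. Then 16.4 x² + x − 6.592 = 0, giving x = 0.604 V (positive root), so V_GS = 1.45 V.
I_D = (V_DD − V_GS)/R = (7.44 − 1.45) / 19.3 = 0.31 mA.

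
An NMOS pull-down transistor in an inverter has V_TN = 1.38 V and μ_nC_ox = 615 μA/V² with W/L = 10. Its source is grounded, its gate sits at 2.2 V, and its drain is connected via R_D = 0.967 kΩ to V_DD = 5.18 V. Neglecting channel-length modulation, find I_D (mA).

I_D = 2.07 mA

V_GS = V_G = 2.2 V, so V_ov = 2.2 − 1.38 = 0.82 V.
k_n = μ_nC_ox · (W/L) = 6.15 mA/V².
Assume saturation: I_D = ½ k_n V_ov² = 0.5 × 6.15 × 0.82² = 2.07 mA, giving V_DS = V_DD − I_D R_D = 5.18 − 2.07 × 0.967 = 3.18 V.
V_DS = 3.18 V ≥ V_ov = 0.82 V, confirming saturation.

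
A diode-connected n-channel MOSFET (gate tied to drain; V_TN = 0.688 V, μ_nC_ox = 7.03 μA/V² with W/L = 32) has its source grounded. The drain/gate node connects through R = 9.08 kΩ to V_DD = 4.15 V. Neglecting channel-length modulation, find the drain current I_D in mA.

With gate tied to drain, V_GS = V_DS ≥ V_GS − V_TN, so the device is in saturation.
k_n = μ_nC_ox · (W/L) = 0.225 mA/V².
KCL at the drain: ½ k_n (V_GS − V_TN)² = (V_DD − V_GS)/R.
Let x = V_GS − 0.688. Then 1.02 x² + x − 3.462 = 0, giving x = 1.42 V (positive root), so V_GS = 2.1 V.
I_D = (V_DD − V_GS)/R = (4.15 − 2.1) / 9.08 = 0.225 mA.

I_D = 0.225 mA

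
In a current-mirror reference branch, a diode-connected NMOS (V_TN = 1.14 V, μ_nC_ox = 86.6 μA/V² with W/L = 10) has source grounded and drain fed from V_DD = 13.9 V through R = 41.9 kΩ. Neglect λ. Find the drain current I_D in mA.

I_D = 0.285 mA

With gate tied to drain, V_GS = V_DS ≥ V_GS − V_TN, so the device is in saturation.
k_n = μ_nC_ox · (W/L) = 0.866 mA/V².
KCL at the drain: ½ k_n (V_GS − V_TN)² = (V_DD − V_GS)/R.
Let x = V_GS − 1.14. Then 18.1 x² + x − 12.76 = 0, giving x = 0.812 V (positive root), so V_GS = 1.95 V.
I_D = (V_DD − V_GS)/R = (13.9 − 1.95) / 41.9 = 0.285 mA.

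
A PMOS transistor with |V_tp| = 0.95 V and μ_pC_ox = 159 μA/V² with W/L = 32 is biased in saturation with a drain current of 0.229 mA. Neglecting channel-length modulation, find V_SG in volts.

V_SG = 1.25 V

k_p = μ_pC_ox · (W/L) = 5.088 mA/V².
In saturation I_D = ½ k_p (V_SG − |V_tp|)², so V_SG − |V_tp| = √(2 I_D / k_p) = √(2 × 0.229 / 5.088) = 0.3 V.
V_SG = 0.95 + 0.3 = 1.25 V.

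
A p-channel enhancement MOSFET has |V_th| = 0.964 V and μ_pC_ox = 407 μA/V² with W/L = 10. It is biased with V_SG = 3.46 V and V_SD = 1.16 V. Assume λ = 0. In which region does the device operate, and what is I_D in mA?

k_p = μ_pC_ox · (W/L) = 4.07 mA/V².
V_ov = V_SG − |V_th| = 3.46 − 0.964 = 2.5 V.
Since V_SD = 1.16 V < V_ov = 2.5 V, the device is in the triode region.
I_D = k_p [V_ov · V_SD − ½ V_SD²] = 4.07 × [2.5 × 1.16 − 0.5 × 1.16²] = 9.05 mA.

Triode; I_D = 9.05 mA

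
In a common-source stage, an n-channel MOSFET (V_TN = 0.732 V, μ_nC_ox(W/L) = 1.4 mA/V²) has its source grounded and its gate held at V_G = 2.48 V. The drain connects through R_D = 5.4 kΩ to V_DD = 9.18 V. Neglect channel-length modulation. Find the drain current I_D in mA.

I_D = 1.55 mA

V_GS = V_G = 2.48 V, so V_ov = 2.48 − 0.732 = 1.75 V.
Assume saturation: I_D = ½ k_n V_ov² = 0.5 × 1.4 × 1.75² = 2.14 mA, giving V_DS = V_DD − I_D R_D = 9.18 − 2.14 × 5.4 = -2.37 V.
But -2.37 V < V_ov = 1.75 V, so the device is actually in triode.
In triode I_D = k_n[V_ov V_DS − ½ V_DS²] and I_D = (V_DD − V_DS)/R_D. Equating: 3.78 V_DS² − 14.21 V_DS + 9.18 = 0, giving V_DS = 0.828 V (the root below V_ov).
I_D = (9.18 − 0.828) / 5.4 = 1.55 mA.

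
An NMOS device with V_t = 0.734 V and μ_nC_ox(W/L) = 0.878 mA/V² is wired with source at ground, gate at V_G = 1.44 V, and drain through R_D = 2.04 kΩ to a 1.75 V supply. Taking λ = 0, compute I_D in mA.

I_D = 0.219 mA

V_GS = V_G = 1.44 V, so V_ov = 1.44 − 0.734 = 0.706 V.
Assume saturation: I_D = ½ k_n V_ov² = 0.5 × 0.878 × 0.706² = 0.219 mA, giving V_DS = V_DD − I_D R_D = 1.75 − 0.219 × 2.04 = 1.3 V.
V_DS = 1.3 V ≥ V_ov = 0.706 V, confirming saturation.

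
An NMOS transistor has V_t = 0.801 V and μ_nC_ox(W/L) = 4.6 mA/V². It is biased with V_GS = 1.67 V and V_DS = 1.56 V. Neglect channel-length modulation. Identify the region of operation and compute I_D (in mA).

Saturation; I_D = 1.74 mA

V_ov = V_GS − V_t = 1.67 − 0.801 = 0.869 V.
Since V_DS = 1.56 V ≥ V_ov = 0.869 V, the device is in saturation.
I_D = ½ k_n V_ov² = 0.5 × 4.6 × 0.869² = 1.74 mA.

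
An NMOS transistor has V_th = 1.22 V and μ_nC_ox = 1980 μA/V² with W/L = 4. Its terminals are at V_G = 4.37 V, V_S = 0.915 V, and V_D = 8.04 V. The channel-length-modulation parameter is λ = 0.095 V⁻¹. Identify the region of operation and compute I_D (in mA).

V_GS = V_G − V_S = 4.37 − 0.915 = 3.46 V; V_DS = V_D − V_S = 8.04 − 0.915 = 7.12 V.
k_n = μ_nC_ox · (W/L) = 7.92 mA/V².
V_ov = V_GS − V_th = 3.46 − 1.22 = 2.24 V.
Since V_DS = 7.12 V ≥ V_ov = 2.24 V, the device is in saturation.
I_D = ½ k_n V_ov² (1 + λ V_DS) = 0.5 × 7.92 × 2.24² × (1 + 0.095 × 7.12) = 33.2 mA.

Saturation; I_D = 33.2 mA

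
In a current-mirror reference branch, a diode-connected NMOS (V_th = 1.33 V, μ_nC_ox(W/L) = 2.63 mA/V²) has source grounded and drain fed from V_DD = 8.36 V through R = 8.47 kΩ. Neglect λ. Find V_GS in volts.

With gate tied to drain, V_GS = V_DS ≥ V_GS − V_th, so the device is in saturation.
KCL at the drain: ½ k_n (V_GS − V_th)² = (V_DD − V_GS)/R.
Let x = V_GS − 1.33. Then 11.1 x² + x − 7.03 = 0, giving x = 0.751 V (positive root), so V_GS = 2.08 V.
I_D = (V_DD − V_GS)/R = (8.36 − 2.08) / 8.47 = 0.741 mA.

V_GS = 2.08 V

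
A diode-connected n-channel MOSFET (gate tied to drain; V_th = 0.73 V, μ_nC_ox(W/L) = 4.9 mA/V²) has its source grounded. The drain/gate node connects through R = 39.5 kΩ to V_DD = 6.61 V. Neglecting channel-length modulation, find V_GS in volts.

V_GS = 0.971 V

With gate tied to drain, V_GS = V_DS ≥ V_GS − V_th, so the device is in saturation.
KCL at the drain: ½ k_n (V_GS − V_th)² = (V_DD − V_GS)/R.
Let x = V_GS − 0.73. Then 96.8 x² + x − 5.88 = 0, giving x = 0.241 V (positive root), so V_GS = 0.971 V.
I_D = (V_DD − V_GS)/R = (6.61 − 0.971) / 39.5 = 0.143 mA.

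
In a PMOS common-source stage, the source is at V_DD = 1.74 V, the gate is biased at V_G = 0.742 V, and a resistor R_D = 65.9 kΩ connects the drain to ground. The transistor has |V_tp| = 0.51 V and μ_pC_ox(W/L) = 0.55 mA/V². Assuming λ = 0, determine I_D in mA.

V_SG = V_DD − V_G = 1.74 − 0.742 = 0.998 V, so V_ov = 0.998 − 0.51 = 0.488 V.
Assume saturation: I_D = ½ k_p V_ov² = 0.5 × 0.55 × 0.488² = 0.0655 mA, giving V_SD = V_DD − I_D R_D = 1.74 − 0.0655 × 65.9 = -2.58 V.
But -2.58 V < V_ov = 0.488 V, so the device is actually in triode.
In triode I_D = k_p[V_ov V_SD − ½ V_SD²] and I_D = (V_DD − V_SD)/R_D. Equating: 18.1 V_SD² − 18.69 V_SD + 1.74 = 0, giving V_SD = 0.103 V (the root below V_ov).
I_D = (1.74 − 0.103) / 65.9 = 0.0248 mA.

I_D = 0.0248 mA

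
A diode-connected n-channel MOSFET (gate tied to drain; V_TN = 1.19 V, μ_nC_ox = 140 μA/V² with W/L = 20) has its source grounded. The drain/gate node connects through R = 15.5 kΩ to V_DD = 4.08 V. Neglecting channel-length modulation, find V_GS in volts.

V_GS = 1.53 V

With gate tied to drain, V_GS = V_DS ≥ V_GS − V_TN, so the device is in saturation.
k_n = μ_nC_ox · (W/L) = 2.8 mA/V².
KCL at the drain: ½ k_n (V_GS − V_TN)² = (V_DD − V_GS)/R.
Let x = V_GS − 1.19. Then 21.7 x² + x − 2.89 = 0, giving x = 0.343 V (positive root), so V_GS = 1.53 V.
I_D = (V_DD − V_GS)/R = (4.08 − 1.53) / 15.5 = 0.164 mA.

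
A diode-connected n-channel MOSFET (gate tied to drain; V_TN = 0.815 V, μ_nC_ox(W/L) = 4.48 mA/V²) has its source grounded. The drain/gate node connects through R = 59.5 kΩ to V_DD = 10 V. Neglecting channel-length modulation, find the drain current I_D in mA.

With gate tied to drain, V_GS = V_DS ≥ V_GS − V_TN, so the device is in saturation.
KCL at the drain: ½ k_n (V_GS − V_TN)² = (V_DD − V_GS)/R.
Let x = V_GS − 0.815. Then 133 x² + x − 9.185 = 0, giving x = 0.259 V (positive root), so V_GS = 1.07 V.
I_D = (V_DD − V_GS)/R = (10 − 1.07) / 59.5 = 0.15 mA.

I_D = 0.150 mA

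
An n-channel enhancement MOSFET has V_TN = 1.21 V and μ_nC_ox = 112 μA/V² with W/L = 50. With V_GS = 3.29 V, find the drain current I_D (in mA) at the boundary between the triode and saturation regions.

I_D = 12.1 mA

At the boundary V_DS = V_ov = V_GS − V_TN = 3.29 − 1.21 = 2.08 V.
k_n = μ_nC_ox · (W/L) = 5.6 mA/V².
I_D = ½ k_n V_ov² = 0.5 × 5.6 × 2.08² = 12.1 mA.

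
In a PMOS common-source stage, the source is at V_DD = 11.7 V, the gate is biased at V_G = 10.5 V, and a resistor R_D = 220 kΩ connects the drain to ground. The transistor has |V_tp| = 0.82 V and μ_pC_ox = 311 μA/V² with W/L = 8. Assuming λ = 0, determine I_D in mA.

I_D = 0.0529 mA

V_SG = V_DD − V_G = 11.7 − 10.5 = 1.2 V, so V_ov = 1.2 − 0.82 = 0.38 V.
k_p = μ_pC_ox · (W/L) = 2.488 mA/V².
Assume saturation: I_D = ½ k_p V_ov² = 0.5 × 2.488 × 0.38² = 0.18 mA, giving V_SD = V_DD − I_D R_D = 11.7 − 0.18 × 220 = -27.8 V.
But -27.8 V < V_ov = 0.38 V, so the device is actually in triode.
In triode I_D = k_p[V_ov V_SD − ½ V_SD²] and I_D = (V_DD − V_SD)/R_D. Equating: 274 V_SD² − 209 V_SD + 11.7 = 0, giving V_SD = 0.0608 V (the root below V_ov).
I_D = (11.7 − 0.0608) / 220 = 0.0529 mA.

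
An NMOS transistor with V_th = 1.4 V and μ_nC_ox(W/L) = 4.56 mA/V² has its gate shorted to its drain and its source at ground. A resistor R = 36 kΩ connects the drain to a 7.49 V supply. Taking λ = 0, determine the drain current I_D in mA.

With gate tied to drain, V_GS = V_DS ≥ V_GS − V_th, so the device is in saturation.
KCL at the drain: ½ k_n (V_GS − V_th)² = (V_DD − V_GS)/R.
Let x = V_GS − 1.4. Then 82.1 x² + x − 6.09 = 0, giving x = 0.266 V (positive root), so V_GS = 1.67 V.
I_D = (V_DD − V_GS)/R = (7.49 − 1.67) / 36 = 0.162 mA.

I_D = 0.162 mA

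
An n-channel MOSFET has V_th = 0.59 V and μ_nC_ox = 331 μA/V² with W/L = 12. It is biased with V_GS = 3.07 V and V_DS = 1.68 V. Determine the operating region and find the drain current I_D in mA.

k_n = μ_nC_ox · (W/L) = 3.972 mA/V².
V_ov = V_GS − V_th = 3.07 − 0.59 = 2.48 V.
Since V_DS = 1.68 V < V_ov = 2.48 V, the device is in the triode region.
I_D = k_n [V_ov · V_DS − ½ V_DS²] = 3.972 × [2.48 × 1.68 − 0.5 × 1.68²] = 10.9 mA.

Triode; I_D = 10.9 mA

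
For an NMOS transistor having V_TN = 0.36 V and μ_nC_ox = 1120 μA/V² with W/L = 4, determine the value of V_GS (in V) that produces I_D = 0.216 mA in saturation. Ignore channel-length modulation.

V_GS = 0.671 V

k_n = μ_nC_ox · (W/L) = 4.48 mA/V².
In saturation I_D = ½ k_n (V_GS − V_TN)², so V_GS − V_TN = √(2 I_D / k_n) = √(2 × 0.216 / 4.48) = 0.311 V.
V_GS = 0.36 + 0.311 = 0.671 V.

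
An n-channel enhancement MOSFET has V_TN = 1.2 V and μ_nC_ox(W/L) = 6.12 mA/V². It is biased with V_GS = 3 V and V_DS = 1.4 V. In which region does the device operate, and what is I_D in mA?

V_ov = V_GS − V_TN = 3 − 1.2 = 1.8 V.
Since V_DS = 1.4 V < V_ov = 1.8 V, the device is in the triode region.
I_D = k_n [V_ov · V_DS − ½ V_DS²] = 6.12 × [1.8 × 1.4 − 0.5 × 1.4²] = 9.42 mA.

Triode; I_D = 9.42 mA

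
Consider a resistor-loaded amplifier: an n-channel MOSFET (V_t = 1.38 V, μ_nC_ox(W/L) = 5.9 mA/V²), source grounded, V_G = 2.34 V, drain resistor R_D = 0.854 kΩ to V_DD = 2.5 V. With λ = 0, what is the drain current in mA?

V_GS = V_G = 2.34 V, so V_ov = 2.34 − 1.38 = 0.96 V.
Assume saturation: I_D = ½ k_n V_ov² = 0.5 × 5.9 × 0.96² = 2.72 mA, giving V_DS = V_DD − I_D R_D = 2.5 − 2.72 × 0.854 = 0.178 V.
But 0.178 V < V_ov = 0.96 V, so the device is actually in triode.
In triode I_D = k_n[V_ov V_DS − ½ V_DS²] and I_D = (V_DD − V_DS)/R_D. Equating: 2.52 V_DS² − 5.837 V_DS + 2.5 = 0, giving V_DS = 0.567 V (the root below V_ov).
I_D = (2.5 − 0.567) / 0.854 = 2.26 mA.

I_D = 2.26 mA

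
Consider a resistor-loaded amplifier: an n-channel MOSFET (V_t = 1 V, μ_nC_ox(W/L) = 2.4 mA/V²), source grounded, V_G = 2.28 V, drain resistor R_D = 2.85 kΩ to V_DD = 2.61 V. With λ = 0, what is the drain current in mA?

V_GS = V_G = 2.28 V, so V_ov = 2.28 − 1 = 1.28 V.
Assume saturation: I_D = ½ k_n V_ov² = 0.5 × 2.4 × 1.28² = 1.97 mA, giving V_DS = V_DD − I_D R_D = 2.61 − 1.97 × 2.85 = -2.99 V.
But -2.99 V < V_ov = 1.28 V, so the device is actually in triode.
In triode I_D = k_n[V_ov V_DS − ½ V_DS²] and I_D = (V_DD − V_DS)/R_D. Equating: 3.42 V_DS² − 9.755 V_DS + 2.61 = 0, giving V_DS = 0.299 V (the root below V_ov).
I_D = (2.61 − 0.299) / 2.85 = 0.811 mA.

I_D = 0.811 mA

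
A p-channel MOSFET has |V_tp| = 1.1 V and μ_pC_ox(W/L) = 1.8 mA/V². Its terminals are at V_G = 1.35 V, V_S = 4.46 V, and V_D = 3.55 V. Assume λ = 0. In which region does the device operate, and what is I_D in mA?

V_SG = V_S − V_G = 4.46 − 1.35 = 3.11 V; V_SD = V_S − V_D = 4.46 − 3.55 = 0.91 V.
V_ov = V_SG − |V_tp| = 3.11 − 1.1 = 2.01 V.
Since V_SD = 0.91 V < V_ov = 2.01 V, the device is in the triode region.
I_D = k_p [V_ov · V_SD − ½ V_SD²] = 1.8 × [2.01 × 0.91 − 0.5 × 0.91²] = 2.55 mA.

Triode; I_D = 2.55 mA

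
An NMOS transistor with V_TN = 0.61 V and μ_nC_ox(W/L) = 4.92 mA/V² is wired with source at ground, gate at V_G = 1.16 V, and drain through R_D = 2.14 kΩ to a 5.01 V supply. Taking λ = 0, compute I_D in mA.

I_D = 0.744 mA

V_GS = V_G = 1.16 V, so V_ov = 1.16 − 0.61 = 0.55 V.
Assume saturation: I_D = ½ k_n V_ov² = 0.5 × 4.92 × 0.55² = 0.744 mA, giving V_DS = V_DD − I_D R_D = 5.01 − 0.744 × 2.14 = 3.42 V.
V_DS = 3.42 V ≥ V_ov = 0.55 V, confirming saturation.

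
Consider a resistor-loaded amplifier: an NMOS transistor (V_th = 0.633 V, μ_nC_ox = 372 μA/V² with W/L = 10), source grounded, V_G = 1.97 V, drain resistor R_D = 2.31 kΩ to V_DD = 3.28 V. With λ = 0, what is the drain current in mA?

V_GS = V_G = 1.97 V, so V_ov = 1.97 − 0.633 = 1.34 V.
k_n = μ_nC_ox · (W/L) = 3.72 mA/V².
Assume saturation: I_D = ½ k_n V_ov² = 0.5 × 3.72 × 1.34² = 3.32 mA, giving V_DS = V_DD − I_D R_D = 3.28 − 3.32 × 2.31 = -4.4 V.
But -4.4 V < V_ov = 1.34 V, so the device is actually in triode.
In triode I_D = k_n[V_ov V_DS − ½ V_DS²] and I_D = (V_DD − V_DS)/R_D. Equating: 4.3 V_DS² − 12.49 V_DS + 3.28 = 0, giving V_DS = 0.292 V (the root below V_ov).
I_D = (3.28 − 0.292) / 2.31 = 1.29 mA.

I_D = 1.29 mA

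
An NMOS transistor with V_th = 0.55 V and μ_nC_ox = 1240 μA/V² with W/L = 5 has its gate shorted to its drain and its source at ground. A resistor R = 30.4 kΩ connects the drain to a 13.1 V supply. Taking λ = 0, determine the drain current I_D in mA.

With gate tied to drain, V_GS = V_DS ≥ V_GS − V_th, so the device is in saturation.
k_n = μ_nC_ox · (W/L) = 6.2 mA/V².
KCL at the drain: ½ k_n (V_GS − V_th)² = (V_DD − V_GS)/R.
Let x = V_GS − 0.55. Then 94.2 x² + x − 12.55 = 0, giving x = 0.36 V (positive root), so V_GS = 0.91 V.
I_D = (V_DD − V_GS)/R = (13.1 − 0.91) / 30.4 = 0.401 mA.

I_D = 0.401 mA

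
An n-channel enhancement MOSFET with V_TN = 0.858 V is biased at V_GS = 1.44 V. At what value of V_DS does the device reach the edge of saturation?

V_DS,sat = 0.582 V

The boundary between triode and saturation is V_DS = V_GS − V_TN = V_ov.
V_ov = 1.44 − 0.858 = 0.582 V.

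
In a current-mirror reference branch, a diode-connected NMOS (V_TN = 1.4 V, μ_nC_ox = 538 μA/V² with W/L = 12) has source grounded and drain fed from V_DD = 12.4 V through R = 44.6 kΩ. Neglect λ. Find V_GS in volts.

V_GS = 1.67 V

With gate tied to drain, V_GS = V_DS ≥ V_GS − V_TN, so the device is in saturation.
k_n = μ_nC_ox · (W/L) = 6.456 mA/V².
KCL at the drain: ½ k_n (V_GS − V_TN)² = (V_DD − V_GS)/R.
Let x = V_GS − 1.4. Then 144 x² + x − 11 = 0, giving x = 0.273 V (positive root), so V_GS = 1.67 V.
I_D = (V_DD − V_GS)/R = (12.4 − 1.67) / 44.6 = 0.241 mA.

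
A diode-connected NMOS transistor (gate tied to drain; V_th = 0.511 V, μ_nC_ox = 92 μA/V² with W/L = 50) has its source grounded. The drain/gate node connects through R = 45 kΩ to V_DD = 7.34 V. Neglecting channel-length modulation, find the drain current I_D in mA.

I_D = 0.146 mA

With gate tied to drain, V_GS = V_DS ≥ V_GS − V_th, so the device is in saturation.
k_n = μ_nC_ox · (W/L) = 4.6 mA/V².
KCL at the drain: ½ k_n (V_GS − V_th)² = (V_DD − V_GS)/R.
Let x = V_GS − 0.511. Then 103 x² + x − 6.829 = 0, giving x = 0.252 V (positive root), so V_GS = 0.763 V.
I_D = (V_DD − V_GS)/R = (7.34 − 0.763) / 45 = 0.146 mA.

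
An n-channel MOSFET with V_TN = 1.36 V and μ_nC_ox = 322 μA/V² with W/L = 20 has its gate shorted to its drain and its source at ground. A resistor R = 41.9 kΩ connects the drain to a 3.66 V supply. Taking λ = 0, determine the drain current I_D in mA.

I_D = 0.0519 mA

With gate tied to drain, V_GS = V_DS ≥ V_GS − V_TN, so the device is in saturation.
k_n = μ_nC_ox · (W/L) = 6.44 mA/V².
KCL at the drain: ½ k_n (V_GS − V_TN)² = (V_DD − V_GS)/R.
Let x = V_GS − 1.36. Then 135 x² + x − 2.3 = 0, giving x = 0.127 V (positive root), so V_GS = 1.49 V.
I_D = (V_DD − V_GS)/R = (3.66 − 1.49) / 41.9 = 0.0519 mA.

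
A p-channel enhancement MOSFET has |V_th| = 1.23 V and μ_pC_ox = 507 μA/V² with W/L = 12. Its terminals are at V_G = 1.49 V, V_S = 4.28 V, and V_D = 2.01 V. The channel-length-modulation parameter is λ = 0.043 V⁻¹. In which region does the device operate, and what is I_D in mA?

V_SG = V_S − V_G = 4.28 − 1.49 = 2.79 V; V_SD = V_S − V_D = 4.28 − 2.01 = 2.27 V.
k_p = μ_pC_ox · (W/L) = 6.084 mA/V².
V_ov = V_SG − |V_th| = 2.79 − 1.23 = 1.56 V.
Since V_SD = 2.27 V ≥ V_ov = 1.56 V, the device is in saturation.
I_D = ½ k_p V_ov² (1 + λ V_SD) = 0.5 × 6.084 × 1.56² × (1 + 0.043 × 2.27) = 8.13 mA.

Saturation; I_D = 8.13 mA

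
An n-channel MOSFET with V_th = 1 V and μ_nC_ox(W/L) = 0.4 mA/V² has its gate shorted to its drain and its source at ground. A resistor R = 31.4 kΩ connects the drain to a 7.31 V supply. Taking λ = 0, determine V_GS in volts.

V_GS = 1.93 V

With gate tied to drain, V_GS = V_DS ≥ V_GS − V_th, so the device is in saturation.
KCL at the drain: ½ k_n (V_GS − V_th)² = (V_DD − V_GS)/R.
Let x = V_GS − 1. Then 6.28 x² + x − 6.31 = 0, giving x = 0.926 V (positive root), so V_GS = 1.93 V.
I_D = (V_DD − V_GS)/R = (7.31 − 1.93) / 31.4 = 0.171 mA.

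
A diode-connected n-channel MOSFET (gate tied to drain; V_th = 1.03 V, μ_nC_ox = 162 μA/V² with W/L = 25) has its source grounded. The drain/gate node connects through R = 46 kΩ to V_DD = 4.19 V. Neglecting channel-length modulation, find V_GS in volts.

V_GS = 1.21 V

With gate tied to drain, V_GS = V_DS ≥ V_GS − V_th, so the device is in saturation.
k_n = μ_nC_ox · (W/L) = 4.05 mA/V².
KCL at the drain: ½ k_n (V_GS − V_th)² = (V_DD − V_GS)/R.
Let x = V_GS − 1.03. Then 93.1 x² + x − 3.16 = 0, giving x = 0.179 V (positive root), so V_GS = 1.21 V.
I_D = (V_DD − V_GS)/R = (4.19 − 1.21) / 46 = 0.0648 mA.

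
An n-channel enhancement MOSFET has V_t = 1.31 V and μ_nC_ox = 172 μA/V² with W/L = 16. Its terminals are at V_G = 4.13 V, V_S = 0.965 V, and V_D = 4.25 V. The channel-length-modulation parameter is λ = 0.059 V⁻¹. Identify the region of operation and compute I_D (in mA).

V_GS = V_G − V_S = 4.13 − 0.965 = 3.17 V; V_DS = V_D − V_S = 4.25 − 0.965 = 3.29 V.
k_n = μ_nC_ox · (W/L) = 2.752 mA/V².
V_ov = V_GS − V_t = 3.17 − 1.31 = 1.85 V.
Since V_DS = 3.29 V ≥ V_ov = 1.85 V, the device is in saturation.
I_D = ½ k_n V_ov² (1 + λ V_DS) = 0.5 × 2.752 × 1.85² × (1 + 0.059 × 3.29) = 5.65 mA.

Saturation; I_D = 5.65 mA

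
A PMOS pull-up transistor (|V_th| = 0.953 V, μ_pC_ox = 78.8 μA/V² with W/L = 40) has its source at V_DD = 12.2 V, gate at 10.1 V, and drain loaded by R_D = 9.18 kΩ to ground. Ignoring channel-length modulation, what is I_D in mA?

I_D = 1.28 mA

V_SG = V_DD − V_G = 12.2 − 10.1 = 2.1 V, so V_ov = 2.1 − 0.953 = 1.15 V.
k_p = μ_pC_ox · (W/L) = 3.152 mA/V².
Assume saturation: I_D = ½ k_p V_ov² = 0.5 × 3.152 × 1.15² = 2.07 mA, giving V_SD = V_DD − I_D R_D = 12.2 − 2.07 × 9.18 = -6.83 V.
But -6.83 V < V_ov = 1.15 V, so the device is actually in triode.
In triode I_D = k_p[V_ov V_SD − ½ V_SD²] and I_D = (V_DD − V_SD)/R_D. Equating: 14.5 V_SD² − 34.19 V_SD + 12.2 = 0, giving V_SD = 0.438 V (the root below V_ov).
I_D = (12.2 − 0.438) / 9.18 = 1.28 mA.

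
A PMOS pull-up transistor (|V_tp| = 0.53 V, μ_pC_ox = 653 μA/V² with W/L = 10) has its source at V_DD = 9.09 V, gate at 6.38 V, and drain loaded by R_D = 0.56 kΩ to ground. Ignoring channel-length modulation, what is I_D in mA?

I_D = 13.7 mA

V_SG = V_DD − V_G = 9.09 − 6.38 = 2.71 V, so V_ov = 2.71 − 0.53 = 2.18 V.
k_p = μ_pC_ox · (W/L) = 6.53 mA/V².
Assume saturation: I_D = ½ k_p V_ov² = 0.5 × 6.53 × 2.18² = 15.5 mA, giving V_SD = V_DD − I_D R_D = 9.09 − 15.5 × 0.56 = 0.401 V.
But 0.401 V < V_ov = 2.18 V, so the device is actually in triode.
In triode I_D = k_p[V_ov V_SD − ½ V_SD²] and I_D = (V_DD − V_SD)/R_D. Equating: 1.83 V_SD² − 8.972 V_SD + 9.09 = 0, giving V_SD = 1.43 V (the root below V_ov).
I_D = (9.09 − 1.43) / 0.56 = 13.7 mA.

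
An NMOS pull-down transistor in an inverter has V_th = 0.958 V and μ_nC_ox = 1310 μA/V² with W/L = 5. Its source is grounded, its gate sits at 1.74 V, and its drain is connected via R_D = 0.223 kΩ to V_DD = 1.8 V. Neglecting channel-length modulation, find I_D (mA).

I_D = 2.00 mA

V_GS = V_G = 1.74 V, so V_ov = 1.74 − 0.958 = 0.782 V.
k_n = μ_nC_ox · (W/L) = 6.55 mA/V².
Assume saturation: I_D = ½ k_n V_ov² = 0.5 × 6.55 × 0.782² = 2 mA, giving V_DS = V_DD − I_D R_D = 1.8 − 2 × 0.223 = 1.35 V.
V_DS = 1.35 V ≥ V_ov = 0.782 V, confirming saturation.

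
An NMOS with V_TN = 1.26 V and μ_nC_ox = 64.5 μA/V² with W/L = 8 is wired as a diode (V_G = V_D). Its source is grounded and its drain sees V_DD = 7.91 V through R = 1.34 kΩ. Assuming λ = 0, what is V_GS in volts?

With gate tied to drain, V_GS = V_DS ≥ V_GS − V_TN, so the device is in saturation.
k_n = μ_nC_ox · (W/L) = 0.516 mA/V².
KCL at the drain: ½ k_n (V_GS − V_TN)² = (V_DD − V_GS)/R.
Let x = V_GS − 1.26. Then 0.346 x² + x − 6.65 = 0, giving x = 3.17 V (positive root), so V_GS = 4.43 V.
I_D = (V_DD − V_GS)/R = (7.91 − 4.43) / 1.34 = 2.6 mA.

V_GS = 4.43 V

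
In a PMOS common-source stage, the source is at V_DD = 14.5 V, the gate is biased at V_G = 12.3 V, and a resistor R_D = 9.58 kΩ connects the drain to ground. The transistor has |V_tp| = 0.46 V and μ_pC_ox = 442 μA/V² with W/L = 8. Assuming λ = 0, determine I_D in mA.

I_D = 1.49 mA

V_SG = V_DD − V_G = 14.5 − 12.3 = 2.2 V, so V_ov = 2.2 − 0.46 = 1.74 V.
k_p = μ_pC_ox · (W/L) = 3.536 mA/V².
Assume saturation: I_D = ½ k_p V_ov² = 0.5 × 3.536 × 1.74² = 5.35 mA, giving V_SD = V_DD − I_D R_D = 14.5 − 5.35 × 9.58 = -36.8 V.
But -36.8 V < V_ov = 1.74 V, so the device is actually in triode.
In triode I_D = k_p[V_ov V_SD − ½ V_SD²] and I_D = (V_DD − V_SD)/R_D. Equating: 16.9 V_SD² − 59.94 V_SD + 14.5 = 0, giving V_SD = 0.261 V (the root below V_ov).
I_D = (14.5 − 0.261) / 9.58 = 1.49 mA.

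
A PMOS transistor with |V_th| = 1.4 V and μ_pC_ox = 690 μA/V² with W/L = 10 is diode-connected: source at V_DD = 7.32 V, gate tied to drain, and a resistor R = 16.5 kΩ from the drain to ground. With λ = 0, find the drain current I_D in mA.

I_D = 0.340 mA

With gate tied to drain, V_SG = V_SD ≥ V_SG − |V_th|, so the device is in saturation.
k_p = μ_pC_ox · (W/L) = 6.9 mA/V².
KCL at the drain: ½ k_p (V_SG − |V_th|)² = (V_DD − V_SG)/R.
Let x = V_SG − 1.4. Then 56.9 x² + x − 5.92 = 0, giving x = 0.314 V (positive root), so V_SG = 1.71 V.
I_D = (V_DD − V_SG)/R = (7.32 − 1.71) / 16.5 = 0.34 mA.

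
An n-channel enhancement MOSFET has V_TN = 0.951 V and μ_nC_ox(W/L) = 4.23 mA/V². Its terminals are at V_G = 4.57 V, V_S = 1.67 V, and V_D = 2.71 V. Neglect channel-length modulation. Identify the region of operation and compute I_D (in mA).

Triode; I_D = 6.29 mA

V_GS = V_G − V_S = 4.57 − 1.67 = 2.9 V; V_DS = V_D − V_S = 2.71 − 1.67 = 1.04 V.
V_ov = V_GS − V_TN = 2.9 − 0.951 = 1.95 V.
Since V_DS = 1.04 V < V_ov = 1.95 V, the device is in the triode region.
I_D = k_n [V_ov · V_DS − ½ V_DS²] = 4.23 × [1.95 × 1.04 − 0.5 × 1.04²] = 6.29 mA.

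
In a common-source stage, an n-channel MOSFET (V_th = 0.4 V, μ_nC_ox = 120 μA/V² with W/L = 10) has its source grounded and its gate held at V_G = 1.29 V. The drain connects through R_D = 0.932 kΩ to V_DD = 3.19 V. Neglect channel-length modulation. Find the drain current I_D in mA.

I_D = 0.475 mA

V_GS = V_G = 1.29 V, so V_ov = 1.29 − 0.4 = 0.89 V.
k_n = μ_nC_ox · (W/L) = 1.2 mA/V².
Assume saturation: I_D = ½ k_n V_ov² = 0.5 × 1.2 × 0.89² = 0.475 mA, giving V_DS = V_DD − I_D R_D = 3.19 − 0.475 × 0.932 = 2.75 V.
V_DS = 2.75 V ≥ V_ov = 0.89 V, confirming saturation.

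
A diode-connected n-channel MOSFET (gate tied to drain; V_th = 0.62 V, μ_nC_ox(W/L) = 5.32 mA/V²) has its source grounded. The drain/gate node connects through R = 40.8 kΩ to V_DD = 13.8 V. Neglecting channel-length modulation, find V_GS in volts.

V_GS = 0.964 V

With gate tied to drain, V_GS = V_DS ≥ V_GS − V_th, so the device is in saturation.
KCL at the drain: ½ k_n (V_GS − V_th)² = (V_DD − V_GS)/R.
Let x = V_GS − 0.62. Then 109 x² + x − 13.18 = 0, giving x = 0.344 V (positive root), so V_GS = 0.964 V.
I_D = (V_DD − V_GS)/R = (13.8 − 0.964) / 40.8 = 0.315 mA.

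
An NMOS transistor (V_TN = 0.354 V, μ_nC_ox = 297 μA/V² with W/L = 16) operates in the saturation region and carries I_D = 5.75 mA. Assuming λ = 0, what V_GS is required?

V_GS = 1.91 V

k_n = μ_nC_ox · (W/L) = 4.752 mA/V².
In saturation I_D = ½ k_n (V_GS − V_TN)², so V_GS − V_TN = √(2 I_D / k_n) = √(2 × 5.75 / 4.752) = 1.56 V.
V_GS = 0.354 + 1.56 = 1.91 V.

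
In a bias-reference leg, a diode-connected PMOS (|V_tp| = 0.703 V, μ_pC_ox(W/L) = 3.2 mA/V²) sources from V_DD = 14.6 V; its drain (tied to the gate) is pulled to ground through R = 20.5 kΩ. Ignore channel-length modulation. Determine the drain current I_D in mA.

I_D = 0.647 mA

With gate tied to drain, V_SG = V_SD ≥ V_SG − |V_tp|, so the device is in saturation.
KCL at the drain: ½ k_p (V_SG − |V_tp|)² = (V_DD − V_SG)/R.
Let x = V_SG − 0.703. Then 32.8 x² + x − 13.9 = 0, giving x = 0.636 V (positive root), so V_SG = 1.34 V.
I_D = (V_DD − V_SG)/R = (14.6 − 1.34) / 20.5 = 0.647 mA.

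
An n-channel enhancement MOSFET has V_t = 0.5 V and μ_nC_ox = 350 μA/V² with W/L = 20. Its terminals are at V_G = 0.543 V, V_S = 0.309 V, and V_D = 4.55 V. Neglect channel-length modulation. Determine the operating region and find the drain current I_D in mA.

Cutoff; I_D = 0 mA

V_GS = V_G − V_S = 0.543 − 0.309 = 0.234 V; V_DS = V_D − V_S = 4.55 − 0.309 = 4.24 V.
V_GS = 0.234 V < V_t = 0.5 V, so the transistor is in cutoff.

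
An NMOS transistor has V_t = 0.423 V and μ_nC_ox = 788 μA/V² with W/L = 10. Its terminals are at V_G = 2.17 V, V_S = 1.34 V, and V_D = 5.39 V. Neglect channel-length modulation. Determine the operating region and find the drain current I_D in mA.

V_GS = V_G − V_S = 2.17 − 1.34 = 0.83 V; V_DS = V_D − V_S = 5.39 − 1.34 = 4.05 V.
k_n = μ_nC_ox · (W/L) = 7.88 mA/V².
V_ov = V_GS − V_t = 0.83 − 0.423 = 0.407 V.
Since V_DS = 4.05 V ≥ V_ov = 0.407 V, the device is in saturation.
I_D = ½ k_n V_ov² = 0.5 × 7.88 × 0.407² = 0.653 mA.

Saturation; I_D = 0.653 mA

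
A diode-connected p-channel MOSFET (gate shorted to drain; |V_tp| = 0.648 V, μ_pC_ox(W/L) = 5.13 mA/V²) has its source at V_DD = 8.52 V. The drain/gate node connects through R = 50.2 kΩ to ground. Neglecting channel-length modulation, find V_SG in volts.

With gate tied to drain, V_SG = V_SD ≥ V_SG − |V_tp|, so the device is in saturation.
KCL at the drain: ½ k_p (V_SG − |V_tp|)² = (V_DD − V_SG)/R.
Let x = V_SG − 0.648. Then 129 x² + x − 7.872 = 0, giving x = 0.243 V (positive root), so V_SG = 0.891 V.
I_D = (V_DD − V_SG)/R = (8.52 − 0.891) / 50.2 = 0.152 mA.

V_SG = 0.891 V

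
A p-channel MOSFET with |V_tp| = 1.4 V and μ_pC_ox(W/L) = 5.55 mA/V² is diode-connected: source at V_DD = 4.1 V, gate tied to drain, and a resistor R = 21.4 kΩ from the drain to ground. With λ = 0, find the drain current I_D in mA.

With gate tied to drain, V_SG = V_SD ≥ V_SG − |V_tp|, so the device is in saturation.
KCL at the drain: ½ k_p (V_SG − |V_tp|)² = (V_DD − V_SG)/R.
Let x = V_SG − 1.4. Then 59.4 x² + x − 2.7 = 0, giving x = 0.205 V (positive root), so V_SG = 1.6 V.
I_D = (V_DD − V_SG)/R = (4.1 − 1.6) / 21.4 = 0.117 mA.

I_D = 0.117 mA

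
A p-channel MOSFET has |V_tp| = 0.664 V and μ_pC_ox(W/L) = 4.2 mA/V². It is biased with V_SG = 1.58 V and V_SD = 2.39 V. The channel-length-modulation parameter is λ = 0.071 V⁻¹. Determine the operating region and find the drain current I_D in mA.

Saturation; I_D = 2.06 mA

V_ov = V_SG − |V_tp| = 1.58 − 0.664 = 0.916 V.
Since V_SD = 2.39 V ≥ V_ov = 0.916 V, the device is in saturation.
I_D = ½ k_p V_ov² (1 + λ V_SD) = 0.5 × 4.2 × 0.916² × (1 + 0.071 × 2.39) = 2.06 mA.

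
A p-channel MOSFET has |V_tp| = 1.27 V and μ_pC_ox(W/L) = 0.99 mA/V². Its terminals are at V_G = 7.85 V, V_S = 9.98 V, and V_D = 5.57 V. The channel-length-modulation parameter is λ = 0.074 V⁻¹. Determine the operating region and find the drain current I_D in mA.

Saturation; I_D = 0.486 mA

V_SG = V_S − V_G = 9.98 − 7.85 = 2.13 V; V_SD = V_S − V_D = 9.98 − 5.57 = 4.41 V.
V_ov = V_SG − |V_tp| = 2.13 − 1.27 = 0.86 V.
Since V_SD = 4.41 V ≥ V_ov = 0.86 V, the device is in saturation.
I_D = ½ k_p V_ov² (1 + λ V_SD) = 0.5 × 0.99 × 0.86² × (1 + 0.074 × 4.41) = 0.486 mA.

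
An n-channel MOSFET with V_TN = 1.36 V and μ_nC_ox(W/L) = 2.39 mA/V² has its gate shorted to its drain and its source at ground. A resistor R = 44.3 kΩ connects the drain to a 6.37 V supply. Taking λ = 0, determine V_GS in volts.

With gate tied to drain, V_GS = V_DS ≥ V_GS − V_TN, so the device is in saturation.
KCL at the drain: ½ k_n (V_GS − V_TN)² = (V_DD − V_GS)/R.
Let x = V_GS − 1.36. Then 52.9 x² + x − 5.01 = 0, giving x = 0.298 V (positive root), so V_GS = 1.66 V.
I_D = (V_DD − V_GS)/R = (6.37 − 1.66) / 44.3 = 0.106 mA.

V_GS = 1.66 V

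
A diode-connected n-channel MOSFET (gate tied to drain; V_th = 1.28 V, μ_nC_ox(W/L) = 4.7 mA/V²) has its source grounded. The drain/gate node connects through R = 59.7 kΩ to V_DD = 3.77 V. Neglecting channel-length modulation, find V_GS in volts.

With gate tied to drain, V_GS = V_DS ≥ V_GS − V_th, so the device is in saturation.
KCL at the drain: ½ k_n (V_GS − V_th)² = (V_DD − V_GS)/R.
Let x = V_GS − 1.28. Then 140 x² + x − 2.49 = 0, giving x = 0.13 V (positive root), so V_GS = 1.41 V.
I_D = (V_DD − V_GS)/R = (3.77 − 1.41) / 59.7 = 0.0395 mA.

V_GS = 1.41 V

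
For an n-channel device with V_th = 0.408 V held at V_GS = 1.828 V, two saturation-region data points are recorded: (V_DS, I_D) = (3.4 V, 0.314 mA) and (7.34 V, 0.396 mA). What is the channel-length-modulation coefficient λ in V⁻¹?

λ = 0.0856 V⁻¹

With V_GS fixed, I_D ∝ (1 + λ V_DS) in saturation, so I_D2/I_D1 = (1 + λ V_DS2)/(1 + λ V_DS1).
0.396/0.314 = 1.261 = (1 + 7.34 λ)/(1 + 3.4 λ).
Solving: λ (I_D1 V_DS2 − I_D2 V_DS1) = I_D2 − I_D1, so λ = (0.396 − 0.314) / (0.314 × 7.34 − 0.396 × 3.4) = 0.082 / 0.958 = 0.0856 V⁻¹.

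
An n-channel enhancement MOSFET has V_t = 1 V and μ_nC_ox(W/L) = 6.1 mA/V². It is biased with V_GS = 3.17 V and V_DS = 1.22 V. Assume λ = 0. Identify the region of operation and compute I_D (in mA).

Triode; I_D = 11.6 mA

V_ov = V_GS − V_t = 3.17 − 1 = 2.17 V.
Since V_DS = 1.22 V < V_ov = 2.17 V, the device is in the triode region.
I_D = k_n [V_ov · V_DS − ½ V_DS²] = 6.1 × [2.17 × 1.22 − 0.5 × 1.22²] = 11.6 mA.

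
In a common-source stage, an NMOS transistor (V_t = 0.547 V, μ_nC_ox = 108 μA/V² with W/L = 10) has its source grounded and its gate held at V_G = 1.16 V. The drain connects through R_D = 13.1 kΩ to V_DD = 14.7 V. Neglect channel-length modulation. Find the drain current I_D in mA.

I_D = 0.203 mA

V_GS = V_G = 1.16 V, so V_ov = 1.16 − 0.547 = 0.613 V.
k_n = μ_nC_ox · (W/L) = 1.08 mA/V².
Assume saturation: I_D = ½ k_n V_ov² = 0.5 × 1.08 × 0.613² = 0.203 mA, giving V_DS = V_DD − I_D R_D = 14.7 − 0.203 × 13.1 = 12 V.
V_DS = 12 V ≥ V_ov = 0.613 V, confirming saturation.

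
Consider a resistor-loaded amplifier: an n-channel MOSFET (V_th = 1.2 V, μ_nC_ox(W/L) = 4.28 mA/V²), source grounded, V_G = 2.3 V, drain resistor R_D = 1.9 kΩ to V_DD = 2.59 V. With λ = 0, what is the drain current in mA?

V_GS = V_G = 2.3 V, so V_ov = 2.3 − 1.2 = 1.1 V.
Assume saturation: I_D = ½ k_n V_ov² = 0.5 × 4.28 × 1.1² = 2.59 mA, giving V_DS = V_DD − I_D R_D = 2.59 − 2.59 × 1.9 = -2.33 V.
But -2.33 V < V_ov = 1.1 V, so the device is actually in triode.
In triode I_D = k_n[V_ov V_DS − ½ V_DS²] and I_D = (V_DD − V_DS)/R_D. Equating: 4.07 V_DS² − 9.945 V_DS + 2.59 = 0, giving V_DS = 0.296 V (the root below V_ov).
I_D = (2.59 − 0.296) / 1.9 = 1.21 mA.

I_D = 1.21 mA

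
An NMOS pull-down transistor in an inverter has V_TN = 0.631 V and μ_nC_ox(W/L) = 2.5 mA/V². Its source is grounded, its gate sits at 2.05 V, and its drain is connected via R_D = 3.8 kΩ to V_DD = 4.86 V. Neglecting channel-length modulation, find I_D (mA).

I_D = 1.18 mA

V_GS = V_G = 2.05 V, so V_ov = 2.05 − 0.631 = 1.42 V.
Assume saturation: I_D = ½ k_n V_ov² = 0.5 × 2.5 × 1.42² = 2.52 mA, giving V_DS = V_DD − I_D R_D = 4.86 − 2.52 × 3.8 = -4.7 V.
But -4.7 V < V_ov = 1.42 V, so the device is actually in triode.
In triode I_D = k_n[V_ov V_DS − ½ V_DS²] and I_D = (V_DD − V_DS)/R_D. Equating: 4.75 V_DS² − 14.48 V_DS + 4.86 = 0, giving V_DS = 0.384 V (the root below V_ov).
I_D = (4.86 − 0.384) / 3.8 = 1.18 mA.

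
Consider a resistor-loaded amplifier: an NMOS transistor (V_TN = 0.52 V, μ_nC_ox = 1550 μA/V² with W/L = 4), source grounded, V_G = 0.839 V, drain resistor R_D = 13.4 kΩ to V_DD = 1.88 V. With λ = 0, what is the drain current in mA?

I_D = 0.135 mA

V_GS = V_G = 0.839 V, so V_ov = 0.839 − 0.52 = 0.319 V.
k_n = μ_nC_ox · (W/L) = 6.2 mA/V².
Assume saturation: I_D = ½ k_n V_ov² = 0.5 × 6.2 × 0.319² = 0.315 mA, giving V_DS = V_DD − I_D R_D = 1.88 − 0.315 × 13.4 = -2.35 V.
But -2.35 V < V_ov = 0.319 V, so the device is actually in triode.
In triode I_D = k_n[V_ov V_DS − ½ V_DS²] and I_D = (V_DD − V_DS)/R_D. Equating: 41.5 V_DS² − 27.5 V_DS + 1.88 = 0, giving V_DS = 0.0774 V (the root below V_ov).
I_D = (1.88 − 0.0774) / 13.4 = 0.135 mA.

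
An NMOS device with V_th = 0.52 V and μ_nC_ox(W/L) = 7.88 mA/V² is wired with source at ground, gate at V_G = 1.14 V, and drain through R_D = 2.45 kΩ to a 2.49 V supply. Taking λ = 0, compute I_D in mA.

I_D = 0.922 mA

V_GS = V_G = 1.14 V, so V_ov = 1.14 − 0.52 = 0.62 V.
Assume saturation: I_D = ½ k_n V_ov² = 0.5 × 7.88 × 0.62² = 1.51 mA, giving V_DS = V_DD − I_D R_D = 2.49 − 1.51 × 2.45 = -1.22 V.
But -1.22 V < V_ov = 0.62 V, so the device is actually in triode.
In triode I_D = k_n[V_ov V_DS − ½ V_DS²] and I_D = (V_DD − V_DS)/R_D. Equating: 9.65 V_DS² − 12.97 V_DS + 2.49 = 0, giving V_DS = 0.232 V (the root below V_ov).
I_D = (2.49 − 0.232) / 2.45 = 0.922 mA.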